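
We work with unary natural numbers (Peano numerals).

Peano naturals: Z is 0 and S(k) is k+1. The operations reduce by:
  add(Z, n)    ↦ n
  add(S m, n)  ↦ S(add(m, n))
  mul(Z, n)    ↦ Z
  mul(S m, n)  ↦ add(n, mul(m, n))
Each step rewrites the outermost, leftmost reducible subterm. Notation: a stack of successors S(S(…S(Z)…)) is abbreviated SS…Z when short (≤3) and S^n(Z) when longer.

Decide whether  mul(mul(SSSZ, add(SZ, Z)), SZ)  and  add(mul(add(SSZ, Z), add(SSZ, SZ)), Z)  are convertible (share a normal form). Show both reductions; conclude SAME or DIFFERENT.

Term A:
  start: mul(mul(SSSZ, add(SZ, Z)), SZ)
  step 1: mul(add(add(SZ, Z), mul(SSZ, add(SZ, Z))), SZ)
  step 2: mul(add(S(add(Z, Z)), mul(SSZ, add(SZ, Z))), SZ)
  step 3: mul(S(add(add(Z, Z), mul(SSZ, add(SZ, Z)))), SZ)
  step 4: add(SZ, mul(add(add(Z, Z), mul(SSZ, add(SZ, Z))), SZ))
  step 5: S(add(Z, mul(add(add(Z, Z), mul(SSZ, add(SZ, Z))), SZ)))
  step 6: S(mul(add(add(Z, Z), mul(SSZ, add(SZ, Z))), SZ))
  step 7: S(mul(add(Z, mul(SSZ, add(SZ, Z))), SZ))
  step 8: S(mul(mul(SSZ, add(SZ, Z)), SZ))
  step 9: S(mul(add(add(SZ, Z), mul(SZ, add(SZ, Z))), SZ))
  step 10: S(mul(add(S(add(Z, Z)), mul(SZ, add(SZ, Z))), SZ))
  step 11: S(mul(S(add(add(Z, Z), mul(SZ, add(SZ, Z)))), SZ))
  step 12: S(add(SZ, mul(add(add(Z, Z), mul(SZ, add(SZ, Z))), SZ)))
  step 13: S(S(add(Z, mul(add(add(Z, Z), mul(SZ, add(SZ, Z))), SZ))))
  step 14: S(S(mul(add(add(Z, Z), mul(SZ, add(SZ, Z))), SZ)))
  step 15: S(S(mul(add(Z, mul(SZ, add(SZ, Z))), SZ)))
  step 16: S(S(mul(mul(SZ, add(SZ, Z)), SZ)))
  step 17: S(S(mul(add(add(SZ, Z), mul(Z, add(SZ, Z))), SZ)))
  step 18: S(S(mul(add(S(add(Z, Z)), mul(Z, add(SZ, Z))), SZ)))
  step 19: S(S(mul(S(add(add(Z, Z), mul(Z, add(SZ, Z)))), SZ)))
  step 20: S(S(add(SZ, mul(add(add(Z, Z), mul(Z, add(SZ, Z))), SZ))))
  step 21: S(S(S(add(Z, mul(add(add(Z, Z), mul(Z, add(SZ, Z))), SZ)))))
  step 22: S(S(S(mul(add(add(Z, Z), mul(Z, add(SZ, Z))), SZ))))
  step 23: S(S(S(mul(add(Z, mul(Z, add(SZ, Z))), SZ))))
  step 24: S(S(S(mul(mul(Z, add(SZ, Z)), SZ))))
  step 25: S(S(S(mul(Z, SZ))))
  step 26: SSSZ

Term B:
  start: add(mul(add(SSZ, Z), add(SSZ, SZ)), Z)
  step 1: add(mul(S(add(SZ, Z)), add(SSZ, SZ)), Z)
  step 2: add(add(add(SSZ, SZ), mul(add(SZ, Z), add(SSZ, SZ))), Z)
  step 3: add(add(S(add(SZ, SZ)), mul(add(SZ, Z), add(SSZ, SZ))), Z)
  step 4: add(S(add(add(SZ, SZ), mul(add(SZ, Z), add(SSZ, SZ)))), Z)
  step 5: S(add(add(add(SZ, SZ), mul(add(SZ, Z), add(SSZ, SZ))), Z))
  step 6: S(add(add(S(add(Z, SZ)), mul(add(SZ, Z), add(SSZ, SZ))), Z))
  step 7: S(add(S(add(add(Z, SZ), mul(add(SZ, Z), add(SSZ, SZ)))), Z))
  step 8: S(S(add(add(add(Z, SZ), mul(add(SZ, Z), add(SSZ, SZ))), Z)))
  step 9: S(S(add(add(SZ, mul(add(SZ, Z), add(SSZ, SZ))), Z)))
  step 10: S(S(add(S(add(Z, mul(add(SZ, Z), add(SSZ, SZ)))), Z)))
  step 11: S(S(S(add(add(Z, mul(add(SZ, Z), add(SSZ, SZ))), Z))))
  step 12: S(S(S(add(mul(add(SZ, Z), add(SSZ, SZ)), Z))))
  step 13: S(S(S(add(mul(S(add(Z, Z)), add(SSZ, SZ)), Z))))
  step 14: S(S(S(add(add(add(SSZ, SZ), mul(add(Z, Z), add(SSZ, SZ))), Z))))
  step 15: S(S(S(add(add(S(add(SZ, SZ)), mul(add(Z, Z), add(SSZ, SZ))), Z))))
  step 16: S(S(S(add(S(add(add(SZ, SZ), mul(add(Z, Z), add(SSZ, SZ)))), Z))))
  step 17: S(S(S(S(add(add(add(SZ, SZ), mul(add(Z, Z), add(SSZ, SZ))), Z)))))
  step 18: S(S(S(S(add(add(S(add(Z, SZ)), mul(add(Z, Z), add(SSZ, SZ))), Z)))))
  step 19: S(S(S(S(add(S(add(add(Z, SZ), mul(add(Z, Z), add(SSZ, SZ)))), Z)))))
  step 20: S(S(S(S(S(add(add(add(Z, SZ), mul(add(Z, Z), add(SSZ, SZ))), Z))))))
  step 21: S(S(S(S(S(add(add(SZ, mul(add(Z, Z), add(SSZ, SZ))), Z))))))
  step 22: S(S(S(S(S(add(S(add(Z, mul(add(Z, Z), add(SSZ, SZ)))), Z))))))
  step 23: S(S(S(S(S(S(add(add(Z, mul(add(Z, Z), add(SSZ, SZ))), Z)))))))
  step 24: S(S(S(S(S(S(add(mul(add(Z, Z), add(SSZ, SZ)), Z)))))))
  step 25: S(S(S(S(S(S(add(mul(Z, add(SSZ, SZ)), Z)))))))
  step 26: S(S(S(S(S(S(add(Z, Z)))))))
  step 27: S^6(Z)

Answer: DIFFERENT — A ⇓ SSSZ, B ⇓ S^6(Z)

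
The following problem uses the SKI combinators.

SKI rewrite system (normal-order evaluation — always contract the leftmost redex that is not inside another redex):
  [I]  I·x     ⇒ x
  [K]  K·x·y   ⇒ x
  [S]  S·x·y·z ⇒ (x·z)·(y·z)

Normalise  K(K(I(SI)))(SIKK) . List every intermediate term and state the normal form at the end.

Answer: normal form = K(SI)  (in 2 steps)

Derivation:
  start: K(K(I(SI)))(SIKK)
  →1  K(I(SI))
  →2  K(SI)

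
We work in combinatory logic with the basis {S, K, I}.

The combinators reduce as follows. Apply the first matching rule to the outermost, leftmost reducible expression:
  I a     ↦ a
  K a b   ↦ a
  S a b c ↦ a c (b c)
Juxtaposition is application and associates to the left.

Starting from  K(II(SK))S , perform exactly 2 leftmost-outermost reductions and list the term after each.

  start: K(II(SK))S
  [1] II(SK)
  [2] I(SK)

Answer: after 2 steps: I(SK)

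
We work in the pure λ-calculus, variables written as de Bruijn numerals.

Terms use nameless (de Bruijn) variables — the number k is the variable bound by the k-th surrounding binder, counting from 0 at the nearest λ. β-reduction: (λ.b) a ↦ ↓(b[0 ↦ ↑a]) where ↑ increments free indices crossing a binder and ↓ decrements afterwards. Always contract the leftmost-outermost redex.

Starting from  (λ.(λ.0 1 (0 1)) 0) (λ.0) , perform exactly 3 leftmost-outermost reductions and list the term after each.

  start: (λ.(λ.0 1 (0 1)) 0) (λ.0)
  [1] (λ.0 (λ.0) (0 (λ.0))) (λ.0)
  [2] (λ.0) (λ.0) ((λ.0) (λ.0))
  [3] (λ.0) ((λ.0) (λ.0))

Answer: after 3 steps: (λ.0) ((λ.0) (λ.0))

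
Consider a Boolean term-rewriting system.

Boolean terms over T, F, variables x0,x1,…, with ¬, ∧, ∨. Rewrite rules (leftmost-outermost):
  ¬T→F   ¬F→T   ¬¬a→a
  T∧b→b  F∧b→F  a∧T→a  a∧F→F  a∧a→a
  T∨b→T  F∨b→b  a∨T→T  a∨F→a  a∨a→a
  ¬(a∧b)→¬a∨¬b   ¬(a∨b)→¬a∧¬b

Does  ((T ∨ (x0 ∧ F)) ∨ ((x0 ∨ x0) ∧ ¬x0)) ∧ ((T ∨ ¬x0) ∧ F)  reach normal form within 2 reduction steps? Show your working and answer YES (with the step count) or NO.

Answer: NO — after 2 steps the term is T ∧ ((T ∨ ¬x0) ∧ F), not yet normal

Derivation:
  start: ((T ∨ (x0 ∧ F)) ∨ ((x0 ∨ x0) ∧ ¬x0)) ∧ ((T ∨ ¬x0) ∧ F)
  →1  (T ∨ ((x0 ∨ x0) ∧ ¬x0)) ∧ ((T ∨ ¬x0) ∧ F)
  →2  T ∧ ((T ∨ ¬x0) ∧ F)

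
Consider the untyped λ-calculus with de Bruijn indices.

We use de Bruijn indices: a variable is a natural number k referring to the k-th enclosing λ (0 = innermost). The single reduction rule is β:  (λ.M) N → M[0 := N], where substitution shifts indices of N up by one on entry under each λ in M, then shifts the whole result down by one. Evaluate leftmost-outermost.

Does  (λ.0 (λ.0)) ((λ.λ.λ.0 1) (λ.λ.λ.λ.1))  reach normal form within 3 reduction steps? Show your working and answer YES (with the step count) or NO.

  start: (λ.0 (λ.0)) ((λ.λ.λ.0 1) (λ.λ.λ.λ.1))
  →1  (λ.λ.λ.0 1) (λ.λ.λ.λ.1) (λ.0)
  →2  (λ.λ.0 1) (λ.0)
  →3  λ.0 (λ.0)

Answer: YES — reaches normal form λ.0 (λ.0) in 3 ≤ 3 steps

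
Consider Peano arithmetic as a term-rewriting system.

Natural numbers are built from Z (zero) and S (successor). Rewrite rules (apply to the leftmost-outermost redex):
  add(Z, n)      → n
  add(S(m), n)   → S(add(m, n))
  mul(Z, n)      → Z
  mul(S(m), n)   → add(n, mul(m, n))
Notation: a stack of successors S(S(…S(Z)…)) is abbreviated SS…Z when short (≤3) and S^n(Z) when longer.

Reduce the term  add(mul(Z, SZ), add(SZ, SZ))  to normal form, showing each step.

Answer: normal form = SSZ  (in 4 steps)

Reduction:
  start: add(mul(Z, SZ), add(SZ, SZ))
  →1  add(Z, add(SZ, SZ))
  →2  add(SZ, SZ)
  →3  S(add(Z, SZ))
  →4  SSZ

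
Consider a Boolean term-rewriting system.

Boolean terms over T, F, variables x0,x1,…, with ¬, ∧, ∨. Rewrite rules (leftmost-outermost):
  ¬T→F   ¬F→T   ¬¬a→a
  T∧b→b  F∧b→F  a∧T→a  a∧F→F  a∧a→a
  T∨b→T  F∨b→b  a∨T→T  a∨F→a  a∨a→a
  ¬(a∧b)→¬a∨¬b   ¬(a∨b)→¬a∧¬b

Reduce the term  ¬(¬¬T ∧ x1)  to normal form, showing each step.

  start: ¬(¬¬T ∧ x1)
  step 1: ¬¬¬T ∨ ¬x1
  step 2: ¬T ∨ ¬x1
  step 3: F ∨ ¬x1
  step 4: ¬x1

Answer: normal form = ¬x1  (in 4 steps)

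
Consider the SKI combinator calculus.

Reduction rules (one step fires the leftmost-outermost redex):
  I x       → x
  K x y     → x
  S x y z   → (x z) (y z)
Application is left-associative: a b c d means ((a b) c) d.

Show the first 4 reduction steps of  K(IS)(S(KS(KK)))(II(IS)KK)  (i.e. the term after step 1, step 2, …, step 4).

Answer: after 4 steps: S(ISKK)

Reduction:
  start: K(IS)(S(KS(KK)))(II(IS)KK)
  →1  IS(II(IS)KK)
  →2  S(II(IS)KK)
  →3  S(I(IS)KK)
  →4  S(ISKK)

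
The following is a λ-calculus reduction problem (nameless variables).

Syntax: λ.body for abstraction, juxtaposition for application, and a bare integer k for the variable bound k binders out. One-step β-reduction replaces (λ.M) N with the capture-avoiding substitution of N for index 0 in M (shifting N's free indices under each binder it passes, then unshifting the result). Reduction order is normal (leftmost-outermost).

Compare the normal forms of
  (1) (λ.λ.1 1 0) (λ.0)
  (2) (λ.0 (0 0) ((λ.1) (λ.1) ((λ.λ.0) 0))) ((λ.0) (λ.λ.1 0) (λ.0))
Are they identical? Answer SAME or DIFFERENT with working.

Answer: SAME — A ⇓ λ.0, B ⇓ λ.0

Derivation:
Term A:
  start: (λ.λ.1 1 0) (λ.0)
  step 1: λ.(λ.0) (λ.0) 0
  step 2: λ.(λ.0) 0
  step 3: λ.0

Term B:
  start: (λ.0 (0 0) ((λ.1) (λ.1) ((λ.λ.0) 0))) ((λ.0) (λ.λ.1 0) (λ.0))
  step 1: (λ.0) (λ.λ.1 0) (λ.0) ((λ.0) (λ.λ.1 0) (λ.0) ((λ.0) (λ.λ.1 0) (λ.0))) ((λ.(λ.0) (λ.λ.1 0) (λ.0)) (λ.(λ.0) (λ.λ.1 0) (λ.0)) ((λ.λ.0) ((λ.0) (λ.λ.1 0) (λ.0))))
  step 2: (λ.λ.1 0) (λ.0) ((λ.0) (λ.λ.1 0) (λ.0) ((λ.0) (λ.λ.1 0) (λ.0))) ((λ.(λ.0) (λ.λ.1 0) (λ.0)) (λ.(λ.0) (λ.λ.1 0) (λ.0)) ((λ.λ.0) ((λ.0) (λ.λ.1 0) (λ.0))))
  step 3: (λ.(λ.0) 0) ((λ.0) (λ.λ.1 0) (λ.0) ((λ.0) (λ.λ.1 0) (λ.0))) ((λ.(λ.0) (λ.λ.1 0) (λ.0)) (λ.(λ.0) (λ.λ.1 0) (λ.0)) ((λ.λ.0) ((λ.0) (λ.λ.1 0) (λ.0))))
  step 4: (λ.0) ((λ.0) (λ.λ.1 0) (λ.0) ((λ.0) (λ.λ.1 0) (λ.0))) ((λ.(λ.0) (λ.λ.1 0) (λ.0)) (λ.(λ.0) (λ.λ.1 0) (λ.0)) ((λ.λ.0) ((λ.0) (λ.λ.1 0) (λ.0))))
  step 5: (λ.0) (λ.λ.1 0) (λ.0) ((λ.0) (λ.λ.1 0) (λ.0)) ((λ.(λ.0) (λ.λ.1 0) (λ.0)) (λ.(λ.0) (λ.λ.1 0) (λ.0)) ((λ.λ.0) ((λ.0) (λ.λ.1 0) (λ.0))))
  step 6: (λ.λ.1 0) (λ.0) ((λ.0) (λ.λ.1 0) (λ.0)) ((λ.(λ.0) (λ.λ.1 0) (λ.0)) (λ.(λ.0) (λ.λ.1 0) (λ.0)) ((λ.λ.0) ((λ.0) (λ.λ.1 0) (λ.0))))
  step 7: (λ.(λ.0) 0) ((λ.0) (λ.λ.1 0) (λ.0)) ((λ.(λ.0) (λ.λ.1 0) (λ.0)) (λ.(λ.0) (λ.λ.1 0) (λ.0)) ((λ.λ.0) ((λ.0) (λ.λ.1 0) (λ.0))))
  step 8: (λ.0) ((λ.0) (λ.λ.1 0) (λ.0)) ((λ.(λ.0) (λ.λ.1 0) (λ.0)) (λ.(λ.0) (λ.λ.1 0) (λ.0)) ((λ.λ.0) ((λ.0) (λ.λ.1 0) (λ.0))))
  step 9: (λ.0) (λ.λ.1 0) (λ.0) ((λ.(λ.0) (λ.λ.1 0) (λ.0)) (λ.(λ.0) (λ.λ.1 0) (λ.0)) ((λ.λ.0) ((λ.0) (λ.λ.1 0) (λ.0))))
  step 10: (λ.λ.1 0) (λ.0) ((λ.(λ.0) (λ.λ.1 0) (λ.0)) (λ.(λ.0) (λ.λ.1 0) (λ.0)) ((λ.λ.0) ((λ.0) (λ.λ.1 0) (λ.0))))
  step 11: (λ.(λ.0) 0) ((λ.(λ.0) (λ.λ.1 0) (λ.0)) (λ.(λ.0) (λ.λ.1 0) (λ.0)) ((λ.λ.0) ((λ.0) (λ.λ.1 0) (λ.0))))
  step 12: (λ.0) ((λ.(λ.0) (λ.λ.1 0) (λ.0)) (λ.(λ.0) (λ.λ.1 0) (λ.0)) ((λ.λ.0) ((λ.0) (λ.λ.1 0) (λ.0))))
  step 13: (λ.(λ.0) (λ.λ.1 0) (λ.0)) (λ.(λ.0) (λ.λ.1 0) (λ.0)) ((λ.λ.0) ((λ.0) (λ.λ.1 0) (λ.0)))
  step 14: (λ.0) (λ.λ.1 0) (λ.0) ((λ.λ.0) ((λ.0) (λ.λ.1 0) (λ.0)))
  step 15: (λ.λ.1 0) (λ.0) ((λ.λ.0) ((λ.0) (λ.λ.1 0) (λ.0)))
  step 16: (λ.(λ.0) 0) ((λ.λ.0) ((λ.0) (λ.λ.1 0) (λ.0)))
  step 17: (λ.0) ((λ.λ.0) ((λ.0) (λ.λ.1 0) (λ.0)))
  step 18: (λ.λ.0) ((λ.0) (λ.λ.1 0) (λ.0))
  step 19: λ.0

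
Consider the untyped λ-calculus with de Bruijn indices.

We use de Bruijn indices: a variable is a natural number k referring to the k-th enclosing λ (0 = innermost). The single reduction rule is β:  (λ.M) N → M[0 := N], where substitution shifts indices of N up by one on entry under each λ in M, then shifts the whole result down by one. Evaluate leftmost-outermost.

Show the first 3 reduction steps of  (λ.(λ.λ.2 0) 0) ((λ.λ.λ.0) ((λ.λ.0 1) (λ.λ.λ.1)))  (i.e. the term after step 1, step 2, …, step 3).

  start: (λ.(λ.λ.2 0) 0) ((λ.λ.λ.0) ((λ.λ.0 1) (λ.λ.λ.1)))
  step 1: (λ.λ.(λ.λ.λ.0) ((λ.λ.0 1) (λ.λ.λ.1)) 0) ((λ.λ.λ.0) ((λ.λ.0 1) (λ.λ.λ.1)))
  step 2: λ.(λ.λ.λ.0) ((λ.λ.0 1) (λ.λ.λ.1)) 0
  step 3: λ.(λ.λ.0) 0

Answer: after 3 steps: λ.(λ.λ.0) 0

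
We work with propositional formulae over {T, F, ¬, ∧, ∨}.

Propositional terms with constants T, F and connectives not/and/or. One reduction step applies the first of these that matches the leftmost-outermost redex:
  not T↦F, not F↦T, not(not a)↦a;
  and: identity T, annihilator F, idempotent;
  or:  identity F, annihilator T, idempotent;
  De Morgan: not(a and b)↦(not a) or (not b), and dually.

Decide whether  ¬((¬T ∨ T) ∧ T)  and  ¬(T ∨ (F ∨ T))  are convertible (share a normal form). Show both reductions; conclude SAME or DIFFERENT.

Answer: SAME — A ⇓ F, B ⇓ F

Derivation:
Term A:
  start: ¬((¬T ∨ T) ∧ T)
  [1] ¬(¬T ∨ T) ∨ ¬T
  [2] (¬¬T ∧ ¬T) ∨ ¬T
  [3] (T ∧ ¬T) ∨ ¬T
  [4] ¬T ∨ ¬T
  [5] ¬T
  [6] F

Term B:
  start: ¬(T ∨ (F ∨ T))
  [1] ¬T ∧ ¬(F ∨ T)
  [2] F ∧ ¬(F ∨ T)
  [3] F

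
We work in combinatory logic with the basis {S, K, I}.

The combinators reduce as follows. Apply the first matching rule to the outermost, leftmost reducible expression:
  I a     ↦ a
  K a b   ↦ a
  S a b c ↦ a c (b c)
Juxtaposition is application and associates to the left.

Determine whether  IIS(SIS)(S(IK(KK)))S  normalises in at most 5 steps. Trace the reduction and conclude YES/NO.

  start: IIS(SIS)(S(IK(KK)))S
  →1  IS(SIS)(S(IK(KK)))S
  →2  S(SIS)(S(IK(KK)))S
  →3  SISS(S(IK(KK))S)
  →4  IS(SS)(S(IK(KK))S)
  →5  S(SS)(S(IK(KK))S)

Answer: NO — after 5 steps the term is S(SS)(S(IK(KK))S), not yet normal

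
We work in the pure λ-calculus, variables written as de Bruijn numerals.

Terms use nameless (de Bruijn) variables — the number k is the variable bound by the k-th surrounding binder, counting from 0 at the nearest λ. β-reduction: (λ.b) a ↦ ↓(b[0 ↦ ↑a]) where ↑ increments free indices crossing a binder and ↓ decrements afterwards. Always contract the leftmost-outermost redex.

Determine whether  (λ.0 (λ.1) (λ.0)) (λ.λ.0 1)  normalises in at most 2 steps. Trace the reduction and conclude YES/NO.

  start: (λ.0 (λ.1) (λ.0)) (λ.λ.0 1)
  step 1: (λ.λ.0 1) (λ.λ.λ.0 1) (λ.0)
  step 2: (λ.0 (λ.λ.λ.0 1)) (λ.0)

Answer: NO — after 2 steps the term is (λ.0 (λ.λ.λ.0 1)) (λ.0), not yet normal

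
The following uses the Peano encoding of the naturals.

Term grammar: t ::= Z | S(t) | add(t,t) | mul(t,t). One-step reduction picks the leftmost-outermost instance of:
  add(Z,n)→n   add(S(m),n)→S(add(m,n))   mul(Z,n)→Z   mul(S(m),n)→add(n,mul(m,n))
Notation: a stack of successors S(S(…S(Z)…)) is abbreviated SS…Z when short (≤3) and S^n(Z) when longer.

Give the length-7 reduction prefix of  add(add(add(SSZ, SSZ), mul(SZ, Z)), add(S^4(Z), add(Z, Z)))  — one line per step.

  start: add(add(add(SSZ, SSZ), mul(SZ, Z)), add(S^4(Z), add(Z, Z)))
  step 1: add(add(S(add(SZ, SSZ)), mul(SZ, Z)), add(S^4(Z), add(Z, Z)))
  step 2: add(S(add(add(SZ, SSZ), mul(SZ, Z))), add(S^4(Z), add(Z, Z)))
  step 3: S(add(add(add(SZ, SSZ), mul(SZ, Z)), add(S^4(Z), add(Z, Z))))
  step 4: S(add(add(S(add(Z, SSZ)), mul(SZ, Z)), add(S^4(Z), add(Z, Z))))
  step 5: S(add(S(add(add(Z, SSZ), mul(SZ, Z))), add(S^4(Z), add(Z, Z))))
  step 6: S(S(add(add(add(Z, SSZ), mul(SZ, Z)), add(S^4(Z), add(Z, Z)))))
  step 7: S(S(add(add(SSZ, mul(SZ, Z)), add(S^4(Z), add(Z, Z)))))

Answer: after 7 steps: S(S(add(add(SSZ, mul(SZ, Z)), add(S^4(Z), add(Z, Z)))))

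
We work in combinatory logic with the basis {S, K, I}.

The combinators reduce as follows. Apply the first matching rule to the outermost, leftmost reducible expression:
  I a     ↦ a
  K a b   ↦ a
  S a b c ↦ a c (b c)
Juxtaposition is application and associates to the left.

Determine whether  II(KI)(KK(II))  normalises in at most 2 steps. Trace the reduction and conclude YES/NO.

  start: II(KI)(KK(II))
  [1] I(KI)(KK(II))
  [2] KI(KK(II))

Answer: NO — after 2 steps the term is KI(KK(II)), not yet normal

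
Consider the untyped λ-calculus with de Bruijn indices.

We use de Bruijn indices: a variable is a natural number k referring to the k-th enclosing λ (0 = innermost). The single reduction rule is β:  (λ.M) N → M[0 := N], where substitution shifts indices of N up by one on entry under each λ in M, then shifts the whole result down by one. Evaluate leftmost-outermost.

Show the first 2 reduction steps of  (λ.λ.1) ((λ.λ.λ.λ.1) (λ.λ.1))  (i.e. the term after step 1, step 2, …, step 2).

Answer: after 2 steps: λ.λ.λ.λ.1

Derivation:
  start: (λ.λ.1) ((λ.λ.λ.λ.1) (λ.λ.1))
  [1] λ.(λ.λ.λ.λ.1) (λ.λ.1)
  [2] λ.λ.λ.λ.1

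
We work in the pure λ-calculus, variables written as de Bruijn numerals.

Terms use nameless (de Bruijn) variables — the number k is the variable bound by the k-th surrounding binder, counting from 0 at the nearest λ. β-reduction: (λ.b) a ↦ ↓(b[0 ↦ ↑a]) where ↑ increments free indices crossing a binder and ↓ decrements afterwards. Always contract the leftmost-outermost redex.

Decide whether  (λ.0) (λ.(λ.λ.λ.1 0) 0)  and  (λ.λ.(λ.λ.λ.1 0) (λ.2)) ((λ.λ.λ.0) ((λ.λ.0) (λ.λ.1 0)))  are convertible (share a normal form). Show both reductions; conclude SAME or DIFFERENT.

Term A:
  start: (λ.0) (λ.(λ.λ.λ.1 0) 0)
  →1  λ.(λ.λ.λ.1 0) 0
  →2  λ.λ.λ.1 0

Term B:
  start: (λ.λ.(λ.λ.λ.1 0) (λ.2)) ((λ.λ.λ.0) ((λ.λ.0) (λ.λ.1 0)))
  →1  λ.(λ.λ.λ.1 0) (λ.(λ.λ.λ.0) ((λ.λ.0) (λ.λ.1 0)))
  →2  λ.λ.λ.1 0

Answer: SAME — A ⇓ λ.λ.λ.1 0, B ⇓ λ.λ.λ.1 0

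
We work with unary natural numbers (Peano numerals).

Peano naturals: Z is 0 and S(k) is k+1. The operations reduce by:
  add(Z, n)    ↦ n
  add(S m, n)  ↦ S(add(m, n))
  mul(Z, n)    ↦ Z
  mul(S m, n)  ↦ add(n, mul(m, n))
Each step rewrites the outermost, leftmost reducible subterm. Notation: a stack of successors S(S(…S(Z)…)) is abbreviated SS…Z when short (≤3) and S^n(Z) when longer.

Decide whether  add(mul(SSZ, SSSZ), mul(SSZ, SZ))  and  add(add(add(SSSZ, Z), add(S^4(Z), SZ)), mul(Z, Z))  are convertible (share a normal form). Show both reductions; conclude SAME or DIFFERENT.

Term A:
  start: add(mul(SSZ, SSSZ), mul(SSZ, SZ))
  [1] add(add(SSSZ, mul(SZ, SSSZ)), mul(SSZ, SZ))
  [2] add(S(add(SSZ, mul(SZ, SSSZ))), mul(SSZ, SZ))
  [3] S(add(add(SSZ, mul(SZ, SSSZ)), mul(SSZ, SZ)))
  [4] S(add(S(add(SZ, mul(SZ, SSSZ))), mul(SSZ, SZ)))
  [5] S(S(add(add(SZ, mul(SZ, SSSZ)), mul(SSZ, SZ))))
  [6] S(S(add(S(add(Z, mul(SZ, SSSZ))), mul(SSZ, SZ))))
  [7] S(S(S(add(add(Z, mul(SZ, SSSZ)), mul(SSZ, SZ)))))
  [8] S(S(S(add(mul(SZ, SSSZ), mul(SSZ, SZ)))))
  [9] S(S(S(add(add(SSSZ, mul(Z, SSSZ)), mul(SSZ, SZ)))))
  [10] S(S(S(add(S(add(SSZ, mul(Z, SSSZ))), mul(SSZ, SZ)))))
  [11] S(S(S(S(add(add(SSZ, mul(Z, SSSZ)), mul(SSZ, SZ))))))
  [12] S(S(S(S(add(S(add(SZ, mul(Z, SSSZ))), mul(SSZ, SZ))))))
  [13] S(S(S(S(S(add(add(SZ, mul(Z, SSSZ)), mul(SSZ, SZ)))))))
  [14] S(S(S(S(S(add(S(add(Z, mul(Z, SSSZ))), mul(SSZ, SZ)))))))
  [15] S(S(S(S(S(S(add(add(Z, mul(Z, SSSZ)), mul(SSZ, SZ))))))))
  [16] S(S(S(S(S(S(add(mul(Z, SSSZ), mul(SSZ, SZ))))))))
  [17] S(S(S(S(S(S(add(Z, mul(SSZ, SZ))))))))
  [18] S(S(S(S(S(S(mul(SSZ, SZ)))))))
  [19] S(S(S(S(S(S(add(SZ, mul(SZ, SZ))))))))
  [20] S(S(S(S(S(S(S(add(Z, mul(SZ, SZ)))))))))
  [21] S(S(S(S(S(S(S(mul(SZ, SZ))))))))
  [22] S(S(S(S(S(S(S(add(SZ, mul(Z, SZ)))))))))
  [23] S(S(S(S(S(S(S(S(add(Z, mul(Z, SZ))))))))))
  [24] S(S(S(S(S(S(S(S(mul(Z, SZ)))))))))
  [25] S^8(Z)

Term B:
  start: add(add(add(SSSZ, Z), add(S^4(Z), SZ)), mul(Z, Z))
  [1] add(add(S(add(SSZ, Z)), add(S^4(Z), SZ)), mul(Z, Z))
  [2] add(S(add(add(SSZ, Z), add(S^4(Z), SZ))), mul(Z, Z))
  [3] S(add(add(add(SSZ, Z), add(S^4(Z), SZ)), mul(Z, Z)))
  [4] S(add(add(S(add(SZ, Z)), add(S^4(Z), SZ)), mul(Z, Z)))
  [5] S(add(S(add(add(SZ, Z), add(S^4(Z), SZ))), mul(Z, Z)))
  [6] S(S(add(add(add(SZ, Z), add(S^4(Z), SZ)), mul(Z, Z))))
  [7] S(S(add(add(S(add(Z, Z)), add(S^4(Z), SZ)), mul(Z, Z))))
  [8] S(S(add(S(add(add(Z, Z), add(S^4(Z), SZ))), mul(Z, Z))))
  [9] S(S(S(add(add(add(Z, Z), add(S^4(Z), SZ)), mul(Z, Z)))))
  [10] S(S(S(add(add(Z, add(S^4(Z), SZ)), mul(Z, Z)))))
  [11] S(S(S(add(add(S^4(Z), SZ), mul(Z, Z)))))
  [12] S(S(S(add(S(add(SSSZ, SZ)), mul(Z, Z)))))
  [13] S(S(S(S(add(add(SSSZ, SZ), mul(Z, Z))))))
  [14] S(S(S(S(add(S(add(SSZ, SZ)), mul(Z, Z))))))
  [15] S(S(S(S(S(add(add(SSZ, SZ), mul(Z, Z)))))))
  [16] S(S(S(S(S(add(S(add(SZ, SZ)), mul(Z, Z)))))))
  [17] S(S(S(S(S(S(add(add(SZ, SZ), mul(Z, Z))))))))
  [18] S(S(S(S(S(S(add(S(add(Z, SZ)), mul(Z, Z))))))))
  [19] S(S(S(S(S(S(S(add(add(Z, SZ), mul(Z, Z)))))))))
  [20] S(S(S(S(S(S(S(add(SZ, mul(Z, Z)))))))))
  [21] S(S(S(S(S(S(S(S(add(Z, mul(Z, Z))))))))))
  [22] S(S(S(S(S(S(S(S(mul(Z, Z)))))))))
  [23] S^8(Z)

Answer: SAME — A ⇓ S^8(Z), B ⇓ S^8(Z)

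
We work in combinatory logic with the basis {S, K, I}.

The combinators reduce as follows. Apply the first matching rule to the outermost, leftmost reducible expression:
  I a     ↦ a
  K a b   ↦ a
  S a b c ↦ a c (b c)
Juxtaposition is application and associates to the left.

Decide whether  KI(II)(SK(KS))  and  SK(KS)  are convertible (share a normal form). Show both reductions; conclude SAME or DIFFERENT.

Term A:
  start: KI(II)(SK(KS))
  [1] I(SK(KS))
  [2] SK(KS)

Term B:
  start: SK(KS)

Answer: SAME — A ⇓ SK(KS), B ⇓ SK(KS)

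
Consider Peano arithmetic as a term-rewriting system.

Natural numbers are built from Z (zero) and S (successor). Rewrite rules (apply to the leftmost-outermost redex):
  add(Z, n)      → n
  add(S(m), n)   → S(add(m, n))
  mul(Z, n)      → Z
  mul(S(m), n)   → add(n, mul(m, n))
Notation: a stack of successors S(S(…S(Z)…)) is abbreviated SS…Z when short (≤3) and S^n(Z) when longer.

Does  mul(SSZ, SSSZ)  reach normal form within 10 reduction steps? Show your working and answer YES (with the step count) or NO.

Answer: NO — after 10 steps the term is S(S(S(S(S(S(mul(Z, SSSZ))))))), not yet normal

Derivation:
  start: mul(SSZ, SSSZ)
  step 1: add(SSSZ, mul(SZ, SSSZ))
  step 2: S(add(SSZ, mul(SZ, SSSZ)))
  step 3: S(S(add(SZ, mul(SZ, SSSZ))))
  step 4: S(S(S(add(Z, mul(SZ, SSSZ)))))
  step 5: S(S(S(mul(SZ, SSSZ))))
  step 6: S(S(S(add(SSSZ, mul(Z, SSSZ)))))
  step 7: S(S(S(S(add(SSZ, mul(Z, SSSZ))))))
  step 8: S(S(S(S(S(add(SZ, mul(Z, SSSZ)))))))
  step 9: S(S(S(S(S(S(add(Z, mul(Z, SSSZ))))))))
  step 10: S(S(S(S(S(S(mul(Z, SSSZ)))))))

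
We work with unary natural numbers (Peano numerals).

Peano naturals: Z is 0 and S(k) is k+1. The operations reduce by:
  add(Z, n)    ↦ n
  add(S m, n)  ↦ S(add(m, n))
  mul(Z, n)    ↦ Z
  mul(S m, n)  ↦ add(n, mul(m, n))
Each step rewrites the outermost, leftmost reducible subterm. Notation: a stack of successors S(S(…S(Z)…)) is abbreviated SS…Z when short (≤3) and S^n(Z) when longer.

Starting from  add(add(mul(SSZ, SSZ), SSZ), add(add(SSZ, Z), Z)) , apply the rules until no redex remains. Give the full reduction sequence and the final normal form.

  start: add(add(mul(SSZ, SSZ), SSZ), add(add(SSZ, Z), Z))
  step 1: add(add(add(SSZ, mul(SZ, SSZ)), SSZ), add(add(SSZ, Z), Z))
  step 2: add(add(S(add(SZ, mul(SZ, SSZ))), SSZ), add(add(SSZ, Z), Z))
  step 3: add(S(add(add(SZ, mul(SZ, SSZ)), SSZ)), add(add(SSZ, Z), Z))
  step 4: S(add(add(add(SZ, mul(SZ, SSZ)), SSZ), add(add(SSZ, Z), Z)))
  step 5: S(add(add(S(add(Z, mul(SZ, SSZ))), SSZ), add(add(SSZ, Z), Z)))
  step 6: S(add(S(add(add(Z, mul(SZ, SSZ)), SSZ)), add(add(SSZ, Z), Z)))
  step 7: S(S(add(add(add(Z, mul(SZ, SSZ)), SSZ), add(add(SSZ, Z), Z))))
  step 8: S(S(add(add(mul(SZ, SSZ), SSZ), add(add(SSZ, Z), Z))))
  step 9: S(S(add(add(add(SSZ, mul(Z, SSZ)), SSZ), add(add(SSZ, Z), Z))))
  step 10: S(S(add(add(S(add(SZ, mul(Z, SSZ))), SSZ), add(add(SSZ, Z), Z))))
  step 11: S(S(add(S(add(add(SZ, mul(Z, SSZ)), SSZ)), add(add(SSZ, Z), Z))))
  step 12: S(S(S(add(add(add(SZ, mul(Z, SSZ)), SSZ), add(add(SSZ, Z), Z)))))
  step 13: S(S(S(add(add(S(add(Z, mul(Z, SSZ))), SSZ), add(add(SSZ, Z), Z)))))
  step 14: S(S(S(add(S(add(add(Z, mul(Z, SSZ)), SSZ)), add(add(SSZ, Z), Z)))))
  step 15: S(S(S(S(add(add(add(Z, mul(Z, SSZ)), SSZ), add(add(SSZ, Z), Z))))))
  step 16: S(S(S(S(add(add(mul(Z, SSZ), SSZ), add(add(SSZ, Z), Z))))))
  step 17: S(S(S(S(add(add(Z, SSZ), add(add(SSZ, Z), Z))))))
  step 18: S(S(S(S(add(SSZ, add(add(SSZ, Z), Z))))))
  step 19: S(S(S(S(S(add(SZ, add(add(SSZ, Z), Z)))))))
  step 20: S(S(S(S(S(S(add(Z, add(add(SSZ, Z), Z))))))))
  step 21: S(S(S(S(S(S(add(add(SSZ, Z), Z)))))))
  step 22: S(S(S(S(S(S(add(S(add(SZ, Z)), Z)))))))
  step 23: S(S(S(S(S(S(S(add(add(SZ, Z), Z))))))))
  step 24: S(S(S(S(S(S(S(add(S(add(Z, Z)), Z))))))))
  step 25: S(S(S(S(S(S(S(S(add(add(Z, Z), Z)))))))))
  step 26: S(S(S(S(S(S(S(S(add(Z, Z)))))))))
  step 27: S^8(Z)

Answer: normal form = S^8(Z)  (in 27 steps)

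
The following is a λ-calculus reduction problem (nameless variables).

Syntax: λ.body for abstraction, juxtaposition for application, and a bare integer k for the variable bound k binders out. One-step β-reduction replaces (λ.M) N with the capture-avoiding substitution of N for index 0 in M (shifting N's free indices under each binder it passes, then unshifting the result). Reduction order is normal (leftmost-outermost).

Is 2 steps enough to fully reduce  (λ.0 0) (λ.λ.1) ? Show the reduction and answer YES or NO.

  start: (λ.0 0) (λ.λ.1)
  →1  (λ.λ.1) (λ.λ.1)
  →2  λ.λ.λ.1

Answer: YES — reaches normal form λ.λ.λ.1 in 2 ≤ 2 steps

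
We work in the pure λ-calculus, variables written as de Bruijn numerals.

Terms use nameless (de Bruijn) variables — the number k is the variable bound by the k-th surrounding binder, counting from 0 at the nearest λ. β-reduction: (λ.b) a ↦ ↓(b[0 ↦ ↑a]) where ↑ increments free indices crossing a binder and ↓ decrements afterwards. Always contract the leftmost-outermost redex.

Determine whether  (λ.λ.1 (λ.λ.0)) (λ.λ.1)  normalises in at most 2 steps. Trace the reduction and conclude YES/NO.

Answer: YES — reaches normal form λ.λ.λ.λ.0 in 2 ≤ 2 steps

Derivation:
  start: (λ.λ.1 (λ.λ.0)) (λ.λ.1)
  [1] λ.(λ.λ.1) (λ.λ.0)
  [2] λ.λ.λ.λ.0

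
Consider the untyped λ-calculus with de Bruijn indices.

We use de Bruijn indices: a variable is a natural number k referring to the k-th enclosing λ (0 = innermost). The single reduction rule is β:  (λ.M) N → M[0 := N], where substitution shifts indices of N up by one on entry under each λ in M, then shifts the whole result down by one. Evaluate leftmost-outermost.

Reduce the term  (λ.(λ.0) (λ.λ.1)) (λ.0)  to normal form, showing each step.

  start: (λ.(λ.0) (λ.λ.1)) (λ.0)
  step 1: (λ.0) (λ.λ.1)
  step 2: λ.λ.1

Answer: normal form = λ.λ.1  (in 2 steps)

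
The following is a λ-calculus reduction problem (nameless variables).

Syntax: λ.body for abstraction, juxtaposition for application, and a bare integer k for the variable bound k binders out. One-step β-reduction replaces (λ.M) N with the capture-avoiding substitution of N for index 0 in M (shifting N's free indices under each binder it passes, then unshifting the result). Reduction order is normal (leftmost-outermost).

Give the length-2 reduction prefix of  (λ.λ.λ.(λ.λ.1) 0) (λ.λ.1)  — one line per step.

  start: (λ.λ.λ.(λ.λ.1) 0) (λ.λ.1)
  [1] λ.λ.(λ.λ.1) 0
  [2] λ.λ.λ.1

Answer: after 2 steps: λ.λ.λ.1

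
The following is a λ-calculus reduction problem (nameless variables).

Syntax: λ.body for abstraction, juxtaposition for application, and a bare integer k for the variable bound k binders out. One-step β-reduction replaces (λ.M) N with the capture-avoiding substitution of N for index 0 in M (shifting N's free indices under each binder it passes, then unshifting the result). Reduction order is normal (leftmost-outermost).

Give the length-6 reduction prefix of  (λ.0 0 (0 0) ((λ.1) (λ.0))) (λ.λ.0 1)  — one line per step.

Answer: after 6 steps: (λ.0 (λ.λ.0 1)) ((λ.λ.λ.0 1) (λ.0))

Derivation:
  start: (λ.0 0 (0 0) ((λ.1) (λ.0))) (λ.λ.0 1)
  [1] (λ.λ.0 1) (λ.λ.0 1) ((λ.λ.0 1) (λ.λ.0 1)) ((λ.λ.λ.0 1) (λ.0))
  [2] (λ.0 (λ.λ.0 1)) ((λ.λ.0 1) (λ.λ.0 1)) ((λ.λ.λ.0 1) (λ.0))
  [3] (λ.λ.0 1) (λ.λ.0 1) (λ.λ.0 1) ((λ.λ.λ.0 1) (λ.0))
  [4] (λ.0 (λ.λ.0 1)) (λ.λ.0 1) ((λ.λ.λ.0 1) (λ.0))
  [5] (λ.λ.0 1) (λ.λ.0 1) ((λ.λ.λ.0 1) (λ.0))
  [6] (λ.0 (λ.λ.0 1)) ((λ.λ.λ.0 1) (λ.0))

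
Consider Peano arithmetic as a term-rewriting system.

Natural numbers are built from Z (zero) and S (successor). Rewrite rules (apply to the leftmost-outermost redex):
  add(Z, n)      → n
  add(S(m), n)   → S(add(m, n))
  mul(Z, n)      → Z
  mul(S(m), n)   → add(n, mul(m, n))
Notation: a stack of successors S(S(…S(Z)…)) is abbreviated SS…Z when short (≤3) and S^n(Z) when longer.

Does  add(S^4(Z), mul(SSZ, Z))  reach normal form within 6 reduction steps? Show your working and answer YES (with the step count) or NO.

  start: add(S^4(Z), mul(SSZ, Z))
  →1  S(add(SSSZ, mul(SSZ, Z)))
  →2  S(S(add(SSZ, mul(SSZ, Z))))
  →3  S(S(S(add(SZ, mul(SSZ, Z)))))
  →4  S(S(S(S(add(Z, mul(SSZ, Z))))))
  →5  S(S(S(S(mul(SSZ, Z)))))
  →6  S(S(S(S(add(Z, mul(SZ, Z))))))

Answer: NO — after 6 steps the term is S(S(S(S(add(Z, mul(SZ, Z)))))), not yet normal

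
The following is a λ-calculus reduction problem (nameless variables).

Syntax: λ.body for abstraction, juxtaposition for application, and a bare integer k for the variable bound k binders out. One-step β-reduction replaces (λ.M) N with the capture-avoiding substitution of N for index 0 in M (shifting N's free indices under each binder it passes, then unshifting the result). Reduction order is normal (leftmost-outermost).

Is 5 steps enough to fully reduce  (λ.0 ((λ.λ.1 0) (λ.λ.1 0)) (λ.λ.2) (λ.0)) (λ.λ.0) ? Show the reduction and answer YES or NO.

Answer: YES — reaches normal form λ.λ.λ.0 in 4 ≤ 5 steps

Working:
  start: (λ.0 ((λ.λ.1 0) (λ.λ.1 0)) (λ.λ.2) (λ.0)) (λ.λ.0)
  [1] (λ.λ.0) ((λ.λ.1 0) (λ.λ.1 0)) (λ.λ.λ.λ.0) (λ.0)
  [2] (λ.0) (λ.λ.λ.λ.0) (λ.0)
  [3] (λ.λ.λ.λ.0) (λ.0)
  [4] λ.λ.λ.0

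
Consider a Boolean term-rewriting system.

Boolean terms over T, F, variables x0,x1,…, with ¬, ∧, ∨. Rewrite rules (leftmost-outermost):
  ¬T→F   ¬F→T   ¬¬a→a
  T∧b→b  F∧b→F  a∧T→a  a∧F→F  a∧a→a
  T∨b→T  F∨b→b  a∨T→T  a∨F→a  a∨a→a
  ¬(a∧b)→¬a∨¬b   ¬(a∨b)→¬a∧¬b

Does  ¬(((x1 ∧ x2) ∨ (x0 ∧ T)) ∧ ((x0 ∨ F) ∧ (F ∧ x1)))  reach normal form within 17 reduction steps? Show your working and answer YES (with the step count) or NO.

  start: ¬(((x1 ∧ x2) ∨ (x0 ∧ T)) ∧ ((x0 ∨ F) ∧ (F ∧ x1)))
  step 1: ¬((x1 ∧ x2) ∨ (x0 ∧ T)) ∨ ¬((x0 ∨ F) ∧ (F ∧ x1))
  step 2: (¬(x1 ∧ x2) ∧ ¬(x0 ∧ T)) ∨ ¬((x0 ∨ F) ∧ (F ∧ x1))
  step 3: ((¬x1 ∨ ¬x2) ∧ ¬(x0 ∧ T)) ∨ ¬((x0 ∨ F) ∧ (F ∧ x1))
  step 4: ((¬x1 ∨ ¬x2) ∧ (¬x0 ∨ ¬T)) ∨ ¬((x0 ∨ F) ∧ (F ∧ x1))
  step 5: ((¬x1 ∨ ¬x2) ∧ (¬x0 ∨ F)) ∨ ¬((x0 ∨ F) ∧ (F ∧ x1))
  step 6: ((¬x1 ∨ ¬x2) ∧ ¬x0) ∨ ¬((x0 ∨ F) ∧ (F ∧ x1))
  step 7: ((¬x1 ∨ ¬x2) ∧ ¬x0) ∨ (¬(x0 ∨ F) ∨ ¬(F ∧ x1))
  step 8: ((¬x1 ∨ ¬x2) ∧ ¬x0) ∨ ((¬x0 ∧ ¬F) ∨ ¬(F ∧ x1))
  step 9: ((¬x1 ∨ ¬x2) ∧ ¬x0) ∨ ((¬x0 ∧ T) ∨ ¬(F ∧ x1))
  step 10: ((¬x1 ∨ ¬x2) ∧ ¬x0) ∨ (¬x0 ∨ ¬(F ∧ x1))
  step 11: ((¬x1 ∨ ¬x2) ∧ ¬x0) ∨ (¬x0 ∨ (¬F ∨ ¬x1))
  step 12: ((¬x1 ∨ ¬x2) ∧ ¬x0) ∨ (¬x0 ∨ (T ∨ ¬x1))
  step 13: ((¬x1 ∨ ¬x2) ∧ ¬x0) ∨ (¬x0 ∨ T)
  step 14: ((¬x1 ∨ ¬x2) ∧ ¬x0) ∨ T
  step 15: T

Answer: YES — reaches normal form T in 15 ≤ 17 steps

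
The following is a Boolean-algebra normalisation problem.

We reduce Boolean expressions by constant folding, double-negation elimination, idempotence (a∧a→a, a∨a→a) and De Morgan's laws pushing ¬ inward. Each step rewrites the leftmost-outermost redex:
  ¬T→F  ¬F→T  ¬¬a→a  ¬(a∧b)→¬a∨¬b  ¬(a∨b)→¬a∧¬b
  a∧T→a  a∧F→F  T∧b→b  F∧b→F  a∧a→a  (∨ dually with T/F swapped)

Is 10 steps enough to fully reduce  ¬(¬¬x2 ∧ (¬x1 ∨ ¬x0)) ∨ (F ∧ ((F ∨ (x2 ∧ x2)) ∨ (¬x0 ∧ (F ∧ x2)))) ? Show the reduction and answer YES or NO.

Answer: YES — reaches normal form ¬x2 ∨ (x1 ∧ x0) in 7 ≤ 10 steps

Working:
  start: ¬(¬¬x2 ∧ (¬x1 ∨ ¬x0)) ∨ (F ∧ ((F ∨ (x2 ∧ x2)) ∨ (¬x0 ∧ (F ∧ x2))))
  step 1: (¬¬¬x2 ∨ ¬(¬x1 ∨ ¬x0)) ∨ (F ∧ ((F ∨ (x2 ∧ x2)) ∨ (¬x0 ∧ (F ∧ x2))))
  step 2: (¬x2 ∨ ¬(¬x1 ∨ ¬x0)) ∨ (F ∧ ((F ∨ (x2 ∧ x2)) ∨ (¬x0 ∧ (F ∧ x2))))
  step 3: (¬x2 ∨ (¬¬x1 ∧ ¬¬x0)) ∨ (F ∧ ((F ∨ (x2 ∧ x2)) ∨ (¬x0 ∧ (F ∧ x2))))
  step 4: (¬x2 ∨ (x1 ∧ ¬¬x0)) ∨ (F ∧ ((F ∨ (x2 ∧ x2)) ∨ (¬x0 ∧ (F ∧ x2))))
  step 5: (¬x2 ∨ (x1 ∧ x0)) ∨ (F ∧ ((F ∨ (x2 ∧ x2)) ∨ (¬x0 ∧ (F ∧ x2))))
  step 6: (¬x2 ∨ (x1 ∧ x0)) ∨ F
  step 7: ¬x2 ∨ (x1 ∧ x0)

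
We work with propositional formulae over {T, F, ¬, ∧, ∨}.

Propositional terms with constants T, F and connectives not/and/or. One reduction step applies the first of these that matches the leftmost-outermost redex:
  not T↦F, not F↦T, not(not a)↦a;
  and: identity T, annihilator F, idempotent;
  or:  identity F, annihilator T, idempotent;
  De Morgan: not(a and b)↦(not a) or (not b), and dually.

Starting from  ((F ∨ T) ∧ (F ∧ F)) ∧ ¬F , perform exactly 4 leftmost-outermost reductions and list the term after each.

  start: ((F ∨ T) ∧ (F ∧ F)) ∧ ¬F
  step 1: (T ∧ (F ∧ F)) ∧ ¬F
  step 2: (F ∧ F) ∧ ¬F
  step 3: F ∧ ¬F
  step 4: F

Answer: after 4 steps: F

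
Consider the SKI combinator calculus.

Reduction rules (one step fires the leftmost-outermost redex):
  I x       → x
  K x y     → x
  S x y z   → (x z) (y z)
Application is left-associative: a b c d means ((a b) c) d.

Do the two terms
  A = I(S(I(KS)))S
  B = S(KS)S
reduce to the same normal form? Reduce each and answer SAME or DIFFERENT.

Answer: SAME — A ⇓ S(KS)S, B ⇓ S(KS)S

Reduction:
Term A:
  start: I(S(I(KS)))S
  [1] S(I(KS))S
  [2] S(KS)S

Term B:
  start: S(KS)S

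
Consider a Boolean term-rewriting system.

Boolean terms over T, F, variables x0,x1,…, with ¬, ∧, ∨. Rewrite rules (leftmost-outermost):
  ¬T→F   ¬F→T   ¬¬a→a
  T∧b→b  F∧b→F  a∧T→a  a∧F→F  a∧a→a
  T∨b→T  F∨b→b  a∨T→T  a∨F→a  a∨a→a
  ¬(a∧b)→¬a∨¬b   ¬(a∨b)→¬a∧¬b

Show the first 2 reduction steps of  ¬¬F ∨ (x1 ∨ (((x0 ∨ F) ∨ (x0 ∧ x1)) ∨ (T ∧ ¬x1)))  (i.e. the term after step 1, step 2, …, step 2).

Answer: after 2 steps: x1 ∨ (((x0 ∨ F) ∨ (x0 ∧ x1)) ∨ (T ∧ ¬x1))

Reduction:
  start: ¬¬F ∨ (x1 ∨ (((x0 ∨ F) ∨ (x0 ∧ x1)) ∨ (T ∧ ¬x1)))
  [1] F ∨ (x1 ∨ (((x0 ∨ F) ∨ (x0 ∧ x1)) ∨ (T ∧ ¬x1)))
  [2] x1 ∨ (((x0 ∨ F) ∨ (x0 ∧ x1)) ∨ (T ∧ ¬x1))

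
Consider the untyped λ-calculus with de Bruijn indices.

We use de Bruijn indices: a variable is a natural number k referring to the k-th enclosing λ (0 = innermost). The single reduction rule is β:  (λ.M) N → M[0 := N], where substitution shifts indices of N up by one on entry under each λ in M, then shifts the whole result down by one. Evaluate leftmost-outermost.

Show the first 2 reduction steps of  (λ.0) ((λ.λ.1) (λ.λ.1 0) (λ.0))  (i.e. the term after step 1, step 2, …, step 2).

Answer: after 2 steps: (λ.λ.λ.1 0) (λ.0)

Reduction:
  start: (λ.0) ((λ.λ.1) (λ.λ.1 0) (λ.0))
  step 1: (λ.λ.1) (λ.λ.1 0) (λ.0)
  step 2: (λ.λ.λ.1 0) (λ.0)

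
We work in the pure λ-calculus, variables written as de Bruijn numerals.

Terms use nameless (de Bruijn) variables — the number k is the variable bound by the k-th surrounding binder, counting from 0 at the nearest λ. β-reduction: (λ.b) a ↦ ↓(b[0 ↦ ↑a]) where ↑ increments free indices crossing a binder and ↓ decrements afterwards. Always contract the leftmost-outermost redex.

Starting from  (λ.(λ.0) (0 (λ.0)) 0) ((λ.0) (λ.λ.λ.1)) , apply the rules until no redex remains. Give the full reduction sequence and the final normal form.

Answer: normal form = λ.λ.λ.λ.1  (in 6 steps)

Working:
  start: (λ.(λ.0) (0 (λ.0)) 0) ((λ.0) (λ.λ.λ.1))
  [1] (λ.0) ((λ.0) (λ.λ.λ.1) (λ.0)) ((λ.0) (λ.λ.λ.1))
  [2] (λ.0) (λ.λ.λ.1) (λ.0) ((λ.0) (λ.λ.λ.1))
  [3] (λ.λ.λ.1) (λ.0) ((λ.0) (λ.λ.λ.1))
  [4] (λ.λ.1) ((λ.0) (λ.λ.λ.1))
  [5] λ.(λ.0) (λ.λ.λ.1)
  [6] λ.λ.λ.λ.1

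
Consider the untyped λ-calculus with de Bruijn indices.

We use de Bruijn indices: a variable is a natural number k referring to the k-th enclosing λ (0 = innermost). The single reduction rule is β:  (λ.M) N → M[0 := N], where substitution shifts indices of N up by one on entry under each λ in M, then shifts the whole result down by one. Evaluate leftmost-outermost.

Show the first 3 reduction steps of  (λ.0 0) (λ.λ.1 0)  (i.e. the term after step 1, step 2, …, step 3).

  start: (λ.0 0) (λ.λ.1 0)
  [1] (λ.λ.1 0) (λ.λ.1 0)
  [2] λ.(λ.λ.1 0) 0
  [3] λ.λ.1 0

Answer: after 3 steps: λ.λ.1 0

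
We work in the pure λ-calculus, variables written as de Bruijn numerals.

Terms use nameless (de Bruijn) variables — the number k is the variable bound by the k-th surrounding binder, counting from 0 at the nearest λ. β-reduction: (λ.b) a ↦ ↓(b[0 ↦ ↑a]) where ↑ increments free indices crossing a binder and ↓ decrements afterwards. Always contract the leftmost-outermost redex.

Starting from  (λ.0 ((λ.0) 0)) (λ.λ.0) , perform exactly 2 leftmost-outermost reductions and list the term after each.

Answer: after 2 steps: λ.0

Working:
  start: (λ.0 ((λ.0) 0)) (λ.λ.0)
  step 1: (λ.λ.0) ((λ.0) (λ.λ.0))
  step 2: λ.0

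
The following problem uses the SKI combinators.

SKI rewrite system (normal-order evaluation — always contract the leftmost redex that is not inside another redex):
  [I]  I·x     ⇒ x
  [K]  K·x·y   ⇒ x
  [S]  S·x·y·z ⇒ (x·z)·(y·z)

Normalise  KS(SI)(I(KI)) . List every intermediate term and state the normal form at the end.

  start: KS(SI)(I(KI))
  step 1: S(I(KI))
  step 2: S(KI)

Answer: normal form = S(KI)  (in 2 steps)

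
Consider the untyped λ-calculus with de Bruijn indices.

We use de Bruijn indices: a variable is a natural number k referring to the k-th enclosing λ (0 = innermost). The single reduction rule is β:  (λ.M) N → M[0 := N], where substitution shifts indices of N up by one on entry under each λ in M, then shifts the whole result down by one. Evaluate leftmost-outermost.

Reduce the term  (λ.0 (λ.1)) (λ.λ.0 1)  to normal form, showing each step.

  start: (λ.0 (λ.1)) (λ.λ.0 1)
  [1] (λ.λ.0 1) (λ.λ.λ.0 1)
  [2] λ.0 (λ.λ.λ.0 1)

Answer: normal form = λ.0 (λ.λ.λ.0 1)  (in 2 steps)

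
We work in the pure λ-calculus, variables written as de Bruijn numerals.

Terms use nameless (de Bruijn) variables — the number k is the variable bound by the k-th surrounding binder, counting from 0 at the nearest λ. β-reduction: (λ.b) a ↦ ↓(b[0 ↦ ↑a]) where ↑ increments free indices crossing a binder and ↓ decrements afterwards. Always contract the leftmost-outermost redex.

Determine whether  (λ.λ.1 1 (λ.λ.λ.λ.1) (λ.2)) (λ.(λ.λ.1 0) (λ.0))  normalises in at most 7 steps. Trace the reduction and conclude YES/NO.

  start: (λ.λ.1 1 (λ.λ.λ.λ.1) (λ.2)) (λ.(λ.λ.1 0) (λ.0))
  →1  λ.(λ.(λ.λ.1 0) (λ.0)) (λ.(λ.λ.1 0) (λ.0)) (λ.λ.λ.λ.1) (λ.λ.(λ.λ.1 0) (λ.0))
  →2  λ.(λ.λ.1 0) (λ.0) (λ.λ.λ.λ.1) (λ.λ.(λ.λ.1 0) (λ.0))
  →3  λ.(λ.(λ.0) 0) (λ.λ.λ.λ.1) (λ.λ.(λ.λ.1 0) (λ.0))
  →4  λ.(λ.0) (λ.λ.λ.λ.1) (λ.λ.(λ.λ.1 0) (λ.0))
  →5  λ.(λ.λ.λ.λ.1) (λ.λ.(λ.λ.1 0) (λ.0))
  →6  λ.λ.λ.λ.1

Answer: YES — reaches normal form λ.λ.λ.λ.1 in 6 ≤ 7 steps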